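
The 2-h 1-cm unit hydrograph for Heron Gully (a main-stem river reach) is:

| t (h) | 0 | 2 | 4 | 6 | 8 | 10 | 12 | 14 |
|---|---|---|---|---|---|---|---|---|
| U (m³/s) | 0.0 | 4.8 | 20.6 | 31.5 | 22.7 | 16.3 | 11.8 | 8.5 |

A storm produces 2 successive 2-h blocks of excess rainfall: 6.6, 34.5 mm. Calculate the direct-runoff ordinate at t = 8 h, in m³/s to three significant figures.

By discrete convolution, Q_j = Σ (P_i / 10 mm) · U_{j−i}.
At t = 8 h (j=4): Q = (6.6/10)·22.7 + (34.5/10)·31.5 = 124 m³/s.

Q ≈ 124 m³/s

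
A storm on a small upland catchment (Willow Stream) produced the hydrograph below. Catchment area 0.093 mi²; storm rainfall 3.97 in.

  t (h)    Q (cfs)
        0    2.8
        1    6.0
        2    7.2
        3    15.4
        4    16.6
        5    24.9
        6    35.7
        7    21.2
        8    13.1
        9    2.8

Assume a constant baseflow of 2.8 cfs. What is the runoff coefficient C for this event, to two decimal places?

ΣQ_DR = 117.7 cfs; V = ΣQ_DR·Δt = 4.237 × 10^5 ft³.
Runoff depth d = V / A = 1.961 in.
C = d / P = 1.961 / 3.97 = 0.49.

C ≈ 0.49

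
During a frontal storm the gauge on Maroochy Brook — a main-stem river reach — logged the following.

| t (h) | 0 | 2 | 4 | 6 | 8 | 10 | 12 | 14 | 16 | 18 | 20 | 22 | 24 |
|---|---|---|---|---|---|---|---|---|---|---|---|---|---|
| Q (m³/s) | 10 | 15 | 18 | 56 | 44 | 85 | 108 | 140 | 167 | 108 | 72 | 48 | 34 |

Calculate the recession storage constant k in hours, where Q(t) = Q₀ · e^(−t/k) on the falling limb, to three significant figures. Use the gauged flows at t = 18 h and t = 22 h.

On the falling limb, Q drops from 108 to 48 m³/s between t = 18 h and t = 22 h (Δt = 4 h).
k = −Δt / ln(Q₂/Q₁) = −4 / ln(48/108) = 4.93 h.

k ≈ 4.93 h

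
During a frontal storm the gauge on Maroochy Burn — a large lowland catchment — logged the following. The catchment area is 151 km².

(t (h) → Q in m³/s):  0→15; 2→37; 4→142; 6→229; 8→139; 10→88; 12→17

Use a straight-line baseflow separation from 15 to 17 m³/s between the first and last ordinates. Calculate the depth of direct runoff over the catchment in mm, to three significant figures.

Direct runoff: 0.00, 21.67, 126.33, 213.00, 122.67, 71.33, 0.00 m³/s; ΣQ_DR = 555.0 m³/s.
V = ΣQ_DR · Δt = 555.0 × 7200 s = 3.996 × 10^6 m³.
Over A = 151 km², depth = V / A = 26.5 mm.

d ≈ 26.5 mm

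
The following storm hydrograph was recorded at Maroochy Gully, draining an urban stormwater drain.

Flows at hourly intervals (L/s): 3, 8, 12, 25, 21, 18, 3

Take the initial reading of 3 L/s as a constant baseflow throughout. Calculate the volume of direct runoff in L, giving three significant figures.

Direct-runoff ordinates (Q − Q_b): 0.0, 5.0, 9.0, 22.0, 18.0, 15.0, 0.0 L/s.
ΣQ_DR = 69.00 L/s.
With Δt = 1 h = 3600 s, V = ΣQ_DR · Δt = 69.00 × 3600 = 2.48 × 10^5 L.

V ≈ 2.48 × 10^5 L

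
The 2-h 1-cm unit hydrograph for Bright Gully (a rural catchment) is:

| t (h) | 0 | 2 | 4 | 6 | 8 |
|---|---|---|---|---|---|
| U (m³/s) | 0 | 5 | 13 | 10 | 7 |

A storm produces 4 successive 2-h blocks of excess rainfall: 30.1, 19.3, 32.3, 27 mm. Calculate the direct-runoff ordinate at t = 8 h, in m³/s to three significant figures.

By discrete convolution, Q_j = Σ (P_i / 10 mm) · U_{j−i}.
At t = 8 h (j=4): Q = (30.1/10)·7 + (19.3/10)·10 + (32.3/10)·13 + (27/10)·5 = 95.9 m³/s.

Q ≈ 95.9 m³/s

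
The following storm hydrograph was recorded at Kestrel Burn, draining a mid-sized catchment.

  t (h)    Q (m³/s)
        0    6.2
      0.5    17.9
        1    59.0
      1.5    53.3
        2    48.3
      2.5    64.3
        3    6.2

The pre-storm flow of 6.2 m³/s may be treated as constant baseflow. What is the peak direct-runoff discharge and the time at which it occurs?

Q_p = 58.1 m³/s at t = 2.5 h

Subtracting baseflow gives direct-runoff ordinates: 0.0, 11.7, 52.8, 47.1, 42.1, 58.1, 0.0 m³/s.
The maximum is 58.1 m³/s, occurring at the reading for t = 2.5 h.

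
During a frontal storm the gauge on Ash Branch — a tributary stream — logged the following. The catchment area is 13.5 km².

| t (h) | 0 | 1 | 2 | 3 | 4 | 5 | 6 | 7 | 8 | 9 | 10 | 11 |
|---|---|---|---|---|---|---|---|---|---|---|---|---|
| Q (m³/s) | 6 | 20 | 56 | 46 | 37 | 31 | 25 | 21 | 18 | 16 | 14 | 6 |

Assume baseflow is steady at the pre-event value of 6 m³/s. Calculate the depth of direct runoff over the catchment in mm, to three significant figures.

d ≈ 59.7 mm

Direct runoff: 0.0, 14.0, 50.0, 40.0, 31.0, 25.0, 19.0, 15.0, 12.0, 10.0, 8.0, 0.0 m³/s; ΣQ_DR = 224.0 m³/s.
V = ΣQ_DR · Δt = 224.0 × 3600 s = 8.064 × 10^5 m³.
Over A = 13.5 km², depth = V / A = 59.7 mm.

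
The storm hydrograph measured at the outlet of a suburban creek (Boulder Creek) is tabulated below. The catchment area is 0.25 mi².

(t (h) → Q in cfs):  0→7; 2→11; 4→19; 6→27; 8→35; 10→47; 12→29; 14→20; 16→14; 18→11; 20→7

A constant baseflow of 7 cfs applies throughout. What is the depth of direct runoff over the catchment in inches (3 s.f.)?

d ≈ 1.86 in

Direct runoff: 0.0, 4.0, 12.0, 20.0, 28.0, 40.0, 22.0, 13.0, 7.0, 4.0, 0.0 cfs; ΣQ_DR = 150.0 cfs.
V = ΣQ_DR · Δt = 150.0 × 7200 s = 1.080 × 10^6 ft³.
Over A = 0.25 mi², depth = V / A = 1.86 in.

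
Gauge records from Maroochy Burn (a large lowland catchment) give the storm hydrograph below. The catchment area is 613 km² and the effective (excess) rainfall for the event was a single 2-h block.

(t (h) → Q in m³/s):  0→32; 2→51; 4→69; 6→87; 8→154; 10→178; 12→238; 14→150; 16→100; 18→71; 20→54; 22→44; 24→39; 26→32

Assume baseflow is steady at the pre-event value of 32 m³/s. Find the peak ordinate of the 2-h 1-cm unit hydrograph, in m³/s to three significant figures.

Direct runoff: 0.0, 19.0, 37.0, 55.0, 122.0, 146.0, 206.0, 118.0, 68.0, 39.0, 22.0, 12.0, 7.0, 0.0 m³/s; ΣQ_DR = 851.0 m³/s, peak = 206.0 m³/s.
Runoff depth d = ΣQ_DR·Δt / A = 851.0 × 7200 / (613 km²) = 9.995 mm.
The 1-cm UH is the DRH scaled by (10 mm)/d, so U_p = 206.0 × 10/9.995 = 206 m³/s.

U_p ≈ 206 m³/s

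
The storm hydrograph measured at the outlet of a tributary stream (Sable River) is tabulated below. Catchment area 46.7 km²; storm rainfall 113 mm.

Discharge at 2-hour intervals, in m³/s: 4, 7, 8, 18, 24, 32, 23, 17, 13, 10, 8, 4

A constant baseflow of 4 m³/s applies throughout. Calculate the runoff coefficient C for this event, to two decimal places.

ΣQ_DR = 120.0 m³/s; V = ΣQ_DR·Δt = 8.640 × 10^5 m³.
Runoff depth d = V / A = 18.50 mm.
C = d / P = 18.50 / 113 = 0.16.

C ≈ 0.16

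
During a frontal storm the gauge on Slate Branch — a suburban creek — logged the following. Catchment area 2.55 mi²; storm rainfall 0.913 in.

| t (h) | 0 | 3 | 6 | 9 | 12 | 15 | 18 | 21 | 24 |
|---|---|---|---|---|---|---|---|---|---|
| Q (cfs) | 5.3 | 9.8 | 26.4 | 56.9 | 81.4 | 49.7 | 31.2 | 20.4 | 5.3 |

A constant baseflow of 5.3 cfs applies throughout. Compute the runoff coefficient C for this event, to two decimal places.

C ≈ 0.48

ΣQ_DR = 238.7 cfs; V = ΣQ_DR·Δt = 2.578 × 10^6 ft³.
Runoff depth d = V / A = 0.4352 in.
C = d / P = 0.4352 / 0.913 = 0.48.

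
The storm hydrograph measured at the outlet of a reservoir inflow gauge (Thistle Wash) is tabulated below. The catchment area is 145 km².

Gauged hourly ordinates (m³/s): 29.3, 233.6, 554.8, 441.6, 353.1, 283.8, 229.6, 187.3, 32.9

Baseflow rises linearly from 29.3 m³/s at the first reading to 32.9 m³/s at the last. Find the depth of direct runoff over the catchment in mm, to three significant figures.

Direct runoff: 0.00, 203.85, 524.60, 410.95, 322.00, 252.25, 197.60, 154.85, 0.00 m³/s; ΣQ_DR = 2066 m³/s.
V = ΣQ_DR · Δt = 2066 × 3600 s = 7.438 × 10^6 m³.
Over A = 145 km², depth = V / A = 51.3 mm.

d ≈ 51.3 mm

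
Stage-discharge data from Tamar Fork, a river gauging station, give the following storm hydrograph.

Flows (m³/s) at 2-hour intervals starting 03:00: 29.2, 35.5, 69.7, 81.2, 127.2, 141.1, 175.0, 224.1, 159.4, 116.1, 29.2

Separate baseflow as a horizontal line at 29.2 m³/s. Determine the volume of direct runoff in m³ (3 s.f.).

Direct-runoff ordinates (Q − Q_b): 0.0, 6.3, 40.5, 52.0, 98.0, 111.9, 145.8, 194.9, 130.2, 86.9, 0.0 m³/s.
ΣQ_DR = 866.5 m³/s.
With Δt = 2 h = 7200 s, V = ΣQ_DR · Δt = 866.5 × 7200 = 6.24 × 10^6 m³.

V ≈ 6.24 × 10^6 m³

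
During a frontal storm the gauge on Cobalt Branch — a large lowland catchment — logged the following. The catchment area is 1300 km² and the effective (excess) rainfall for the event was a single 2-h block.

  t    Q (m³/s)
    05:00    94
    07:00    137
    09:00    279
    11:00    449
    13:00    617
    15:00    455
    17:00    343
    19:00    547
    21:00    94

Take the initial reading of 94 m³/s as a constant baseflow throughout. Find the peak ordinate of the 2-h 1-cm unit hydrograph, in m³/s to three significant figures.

Direct runoff: 0.0, 43.0, 185.0, 355.0, 523.0, 361.0, 249.0, 453.0, 0.0 m³/s; ΣQ_DR = 2169 m³/s, peak = 523.0 m³/s.
Runoff depth d = ΣQ_DR·Δt / A = 2169 × 7200 / (1300 km²) = 12.01 mm.
The 1-cm UH is the DRH scaled by (10 mm)/d, so U_p = 523.0 × 10/12.01 = 435 m³/s.

U_p ≈ 435 m³/s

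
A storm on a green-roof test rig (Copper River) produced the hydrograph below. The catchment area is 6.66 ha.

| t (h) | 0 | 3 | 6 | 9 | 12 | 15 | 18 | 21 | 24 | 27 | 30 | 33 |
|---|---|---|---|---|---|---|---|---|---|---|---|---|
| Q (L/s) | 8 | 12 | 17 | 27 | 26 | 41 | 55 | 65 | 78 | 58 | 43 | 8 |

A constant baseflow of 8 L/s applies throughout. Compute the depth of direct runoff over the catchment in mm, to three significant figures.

Direct runoff: 0.0, 4.0, 9.0, 19.0, 18.0, 33.0, 47.0, 57.0, 70.0, 50.0, 35.0, 0.0 L/s; ΣQ_DR = 342.0 L/s.
V = ΣQ_DR · Δt = 342.0 × 10800 s = 3.694 × 10^6 L.
Over A = 6.66 ha, depth = V / A = 55.5 mm.

d ≈ 55.5 mm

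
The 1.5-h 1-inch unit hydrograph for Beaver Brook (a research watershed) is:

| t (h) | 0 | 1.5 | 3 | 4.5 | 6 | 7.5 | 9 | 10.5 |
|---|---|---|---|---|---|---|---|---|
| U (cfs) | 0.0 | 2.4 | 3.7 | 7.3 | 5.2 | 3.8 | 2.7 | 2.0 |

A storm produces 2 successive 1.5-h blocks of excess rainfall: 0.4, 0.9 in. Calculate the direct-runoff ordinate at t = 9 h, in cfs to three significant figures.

By discrete convolution, Q_j = Σ (P_i / 1 in) · U_{j−i}.
At t = 9 h (j=6): Q = (0.4/1)·2.7 + (0.9/1)·3.8 = 4.50 cfs.

Q ≈ 4.50 cfs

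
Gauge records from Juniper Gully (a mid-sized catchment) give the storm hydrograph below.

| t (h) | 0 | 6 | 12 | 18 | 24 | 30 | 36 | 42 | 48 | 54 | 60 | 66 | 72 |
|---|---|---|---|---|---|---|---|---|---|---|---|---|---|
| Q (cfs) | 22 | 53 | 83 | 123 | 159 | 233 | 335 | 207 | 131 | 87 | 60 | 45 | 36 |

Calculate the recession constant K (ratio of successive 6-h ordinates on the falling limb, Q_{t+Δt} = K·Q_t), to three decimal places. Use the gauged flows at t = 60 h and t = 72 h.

Using the recession-limb readings at t = 60 h and t = 72 h: Q falls from 60 to 36 cfs over 2 intervals.
K = (Q₂/Q₁)^(1/2) = (36/60)^(1/2) = 0.775.

K ≈ 0.775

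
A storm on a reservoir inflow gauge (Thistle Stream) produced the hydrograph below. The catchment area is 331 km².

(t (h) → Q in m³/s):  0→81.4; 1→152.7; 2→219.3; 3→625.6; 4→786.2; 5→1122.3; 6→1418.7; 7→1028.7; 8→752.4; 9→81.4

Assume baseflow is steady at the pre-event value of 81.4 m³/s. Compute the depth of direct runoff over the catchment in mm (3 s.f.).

Direct runoff: 0.0, 71.3, 137.9, 544.2, 704.8, 1040.9, 1337.3, 947.3, 671.0, 0.0 m³/s; ΣQ_DR = 5455 m³/s.
V = ΣQ_DR · Δt = 5455 × 3600 s = 1.964 × 10^7 m³.
Over A = 331 km², depth = V / A = 59.3 mm.

d ≈ 59.3 mm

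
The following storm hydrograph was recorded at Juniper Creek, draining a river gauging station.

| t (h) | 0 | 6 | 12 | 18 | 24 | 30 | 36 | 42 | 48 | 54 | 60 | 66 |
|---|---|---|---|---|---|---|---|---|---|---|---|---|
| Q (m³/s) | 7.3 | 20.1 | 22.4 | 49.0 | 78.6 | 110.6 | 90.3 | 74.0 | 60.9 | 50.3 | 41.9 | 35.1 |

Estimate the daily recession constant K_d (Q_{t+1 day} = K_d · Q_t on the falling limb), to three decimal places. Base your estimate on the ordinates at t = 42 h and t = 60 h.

K_d ≈ 0.468

Between t = 42 h and t = 60 h the flow falls from 74.0 to 41.9 m³/s over 3×6 h = 18 h.
Per-interval ratio K = (41.9/74.0)^(1/3) = 0.8273; K_d = K^(24/6) = 0.468.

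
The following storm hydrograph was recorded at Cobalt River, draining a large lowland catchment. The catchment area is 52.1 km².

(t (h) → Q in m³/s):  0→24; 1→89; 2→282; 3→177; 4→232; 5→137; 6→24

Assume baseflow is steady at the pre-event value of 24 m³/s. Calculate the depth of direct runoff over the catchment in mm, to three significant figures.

d ≈ 55.1 mm

Direct runoff: 0.0, 65.0, 258.0, 153.0, 208.0, 113.0, 0.0 m³/s; ΣQ_DR = 797.0 m³/s.
V = ΣQ_DR · Δt = 797.0 × 3600 s = 2.869 × 10^6 m³.
Over A = 52.1 km², depth = V / A = 55.1 mm.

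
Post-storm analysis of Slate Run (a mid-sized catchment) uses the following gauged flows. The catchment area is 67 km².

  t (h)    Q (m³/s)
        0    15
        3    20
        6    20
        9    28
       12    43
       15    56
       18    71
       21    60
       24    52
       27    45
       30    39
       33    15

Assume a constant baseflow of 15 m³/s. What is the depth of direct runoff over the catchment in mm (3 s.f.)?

d ≈ 45.8 mm

Direct runoff: 0.0, 5.0, 5.0, 13.0, 28.0, 41.0, 56.0, 45.0, 37.0, 30.0, 24.0, 0.0 m³/s; ΣQ_DR = 284.0 m³/s.
V = ΣQ_DR · Δt = 284.0 × 10800 s = 3.067 × 10^6 m³.
Over A = 67 km², depth = V / A = 45.8 mm.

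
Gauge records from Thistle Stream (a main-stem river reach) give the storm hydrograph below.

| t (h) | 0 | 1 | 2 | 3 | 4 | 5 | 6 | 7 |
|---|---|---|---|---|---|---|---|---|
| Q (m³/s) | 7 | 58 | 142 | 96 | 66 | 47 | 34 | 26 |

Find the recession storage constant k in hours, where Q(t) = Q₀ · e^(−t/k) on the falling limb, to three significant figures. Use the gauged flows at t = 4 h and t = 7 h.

On the falling limb, Q drops from 66 to 26 m³/s between t = 4 h and t = 7 h (Δt = 3 h).
k = −Δt / ln(Q₂/Q₁) = −3 / ln(26/66) = 3.22 h.

k ≈ 3.22 h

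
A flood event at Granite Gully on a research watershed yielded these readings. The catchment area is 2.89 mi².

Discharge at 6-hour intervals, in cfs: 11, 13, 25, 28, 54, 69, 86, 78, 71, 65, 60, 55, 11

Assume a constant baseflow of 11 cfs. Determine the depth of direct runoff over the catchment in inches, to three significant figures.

Direct runoff: 0.0, 2.0, 14.0, 17.0, 43.0, 58.0, 75.0, 67.0, 60.0, 54.0, 49.0, 44.0, 0.0 cfs; ΣQ_DR = 483.0 cfs.
V = ΣQ_DR · Δt = 483.0 × 21600 s = 1.043 × 10^7 ft³.
Over A = 2.89 mi², depth = V / A = 1.55 in.

d ≈ 1.55 in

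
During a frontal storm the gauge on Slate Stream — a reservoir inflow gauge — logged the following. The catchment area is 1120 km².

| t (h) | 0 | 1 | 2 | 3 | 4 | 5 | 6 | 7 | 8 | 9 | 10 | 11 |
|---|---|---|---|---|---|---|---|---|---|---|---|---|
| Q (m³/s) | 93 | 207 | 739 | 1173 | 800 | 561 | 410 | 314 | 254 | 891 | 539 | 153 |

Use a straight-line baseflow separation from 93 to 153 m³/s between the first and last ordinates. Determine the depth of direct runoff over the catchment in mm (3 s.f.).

Direct runoff: 0.00, 108.55, 635.09, 1063.64, 685.18, 440.73, 284.27, 182.82, 117.36, 748.91, 391.45, 0.00 m³/s; ΣQ_DR = 4658 m³/s.
V = ΣQ_DR · Δt = 4658 × 3600 s = 1.677 × 10^7 m³.
Over A = 1120 km², depth = V / A = 15.0 mm.

d ≈ 15.0 mm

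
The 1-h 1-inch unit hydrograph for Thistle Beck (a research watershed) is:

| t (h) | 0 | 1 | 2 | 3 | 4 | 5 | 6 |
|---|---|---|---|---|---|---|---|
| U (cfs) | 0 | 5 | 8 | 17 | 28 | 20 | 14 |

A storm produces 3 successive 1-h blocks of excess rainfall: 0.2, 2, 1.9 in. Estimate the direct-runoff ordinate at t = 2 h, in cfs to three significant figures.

By discrete convolution, Q_j = Σ (P_i / 1 in) · U_{j−i}.
At t = 2 h (j=2): Q = (0.2/1)·8 + (2/1)·5 + (1.9/1)·0 = 11.6 cfs.

Q ≈ 11.6 cfs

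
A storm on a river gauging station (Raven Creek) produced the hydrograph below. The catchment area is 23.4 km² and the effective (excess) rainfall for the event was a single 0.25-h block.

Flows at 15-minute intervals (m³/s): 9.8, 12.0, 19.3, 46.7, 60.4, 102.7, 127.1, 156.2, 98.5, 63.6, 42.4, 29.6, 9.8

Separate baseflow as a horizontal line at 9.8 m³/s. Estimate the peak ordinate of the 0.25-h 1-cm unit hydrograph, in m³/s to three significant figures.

U_p ≈ 58.5 m³/s

Direct runoff: 0.0, 2.2, 9.5, 36.9, 50.6, 92.9, 117.3, 146.4, 88.7, 53.8, 32.6, 19.8, 0.0 m³/s; ΣQ_DR = 650.7 m³/s, peak = 146.4 m³/s.
Runoff depth d = ΣQ_DR·Δt / A = 650.7 × 900 / (23.4 km²) = 25.03 mm.
The 1-cm UH is the DRH scaled by (10 mm)/d, so U_p = 146.4 × 10/25.03 = 58.5 m³/s.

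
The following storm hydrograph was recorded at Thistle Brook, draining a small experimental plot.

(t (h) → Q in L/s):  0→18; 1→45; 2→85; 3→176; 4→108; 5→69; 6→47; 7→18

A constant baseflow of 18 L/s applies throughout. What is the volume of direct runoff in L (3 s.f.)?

Direct-runoff ordinates (Q − Q_b): 0.0, 27.0, 67.0, 158.0, 90.0, 51.0, 29.0, 0.0 L/s.
ΣQ_DR = 422.0 L/s.
With Δt = 1 h = 3600 s, V = ΣQ_DR · Δt = 422.0 × 3600 = 1.52 × 10^6 L.

V ≈ 1.52 × 10^6 L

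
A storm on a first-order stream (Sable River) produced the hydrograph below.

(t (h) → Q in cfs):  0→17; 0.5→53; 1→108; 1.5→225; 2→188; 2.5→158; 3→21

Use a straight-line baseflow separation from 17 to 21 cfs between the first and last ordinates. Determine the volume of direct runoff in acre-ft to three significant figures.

Direct-runoff ordinates (Q − Q_b): 0.00, 35.33, 89.67, 206.00, 168.33, 137.67, 0.00 cfs.
ΣQ_DR = 637.0 cfs.
With Δt = 0.5 h = 1800 s, V = ΣQ_DR · Δt = 637.0 × 1800 = 1.15 × 10^6 ft³ = 26.3 acre-ft.

V ≈ 26.3 acre-ft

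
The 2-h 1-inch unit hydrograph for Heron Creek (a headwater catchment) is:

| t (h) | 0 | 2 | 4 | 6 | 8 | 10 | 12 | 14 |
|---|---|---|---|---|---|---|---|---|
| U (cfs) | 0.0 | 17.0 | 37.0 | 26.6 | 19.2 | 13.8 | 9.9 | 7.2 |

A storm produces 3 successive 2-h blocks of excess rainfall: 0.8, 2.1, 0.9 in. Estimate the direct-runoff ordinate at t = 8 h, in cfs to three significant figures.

By discrete convolution, Q_j = Σ (P_i / 1 in) · U_{j−i}.
At t = 8 h (j=4): Q = (0.8/1)·19.2 + (2.1/1)·26.6 + (0.9/1)·37.0 = 105 cfs.

Q ≈ 105 cfs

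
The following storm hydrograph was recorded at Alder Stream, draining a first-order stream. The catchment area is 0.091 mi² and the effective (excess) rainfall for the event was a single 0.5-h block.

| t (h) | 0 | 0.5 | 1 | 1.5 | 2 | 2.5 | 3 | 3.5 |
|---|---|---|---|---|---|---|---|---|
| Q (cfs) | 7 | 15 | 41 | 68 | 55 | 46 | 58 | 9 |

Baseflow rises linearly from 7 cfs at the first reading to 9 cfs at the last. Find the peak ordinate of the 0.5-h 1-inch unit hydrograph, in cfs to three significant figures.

U_p ≈ 30.1 cfs

Direct runoff: 0.00, 7.71, 33.43, 60.14, 46.86, 37.57, 49.29, 0.00 cfs; ΣQ_DR = 235.0 cfs, peak = 60.14 cfs.
Runoff depth d = ΣQ_DR·Δt / A = 235.0 × 1800 / (0.091 mi²) = 2.001 in.
The 1-inch UH is the DRH scaled by (1 in)/d, so U_p = 60.14 × 1/2.001 = 30.1 cfs.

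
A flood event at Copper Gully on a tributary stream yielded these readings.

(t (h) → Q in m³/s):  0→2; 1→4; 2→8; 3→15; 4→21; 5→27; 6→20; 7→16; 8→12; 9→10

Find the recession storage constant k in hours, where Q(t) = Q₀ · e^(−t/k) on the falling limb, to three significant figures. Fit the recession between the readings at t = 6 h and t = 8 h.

k ≈ 3.92 h

On the falling limb, Q drops from 20 to 12 m³/s between t = 6 h and t = 8 h (Δt = 2 h).
k = −Δt / ln(Q₂/Q₁) = −2 / ln(12/20) = 3.92 h.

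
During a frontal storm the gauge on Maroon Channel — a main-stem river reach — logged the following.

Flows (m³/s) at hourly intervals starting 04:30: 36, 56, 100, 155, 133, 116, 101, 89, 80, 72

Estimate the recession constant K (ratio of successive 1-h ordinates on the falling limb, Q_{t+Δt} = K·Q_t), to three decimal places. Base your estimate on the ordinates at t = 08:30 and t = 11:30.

K ≈ 0.875

Using the recession-limb readings at t = 08:30 and t = 11:30: Q falls from 133 to 89 m³/s over 3 intervals.
K = (Q₂/Q₁)^(1/3) = (89/133)^(1/3) = 0.875.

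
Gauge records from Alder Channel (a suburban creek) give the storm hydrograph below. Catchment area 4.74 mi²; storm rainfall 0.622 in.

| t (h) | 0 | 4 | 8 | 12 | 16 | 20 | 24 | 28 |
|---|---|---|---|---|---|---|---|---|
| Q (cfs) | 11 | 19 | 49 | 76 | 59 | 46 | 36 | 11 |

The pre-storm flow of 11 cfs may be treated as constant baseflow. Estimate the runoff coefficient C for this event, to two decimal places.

C ≈ 0.46

ΣQ_DR = 219.0 cfs; V = ΣQ_DR·Δt = 3.154 × 10^6 ft³.
Runoff depth d = V / A = 0.2864 in.
C = d / P = 0.2864 / 0.622 = 0.46.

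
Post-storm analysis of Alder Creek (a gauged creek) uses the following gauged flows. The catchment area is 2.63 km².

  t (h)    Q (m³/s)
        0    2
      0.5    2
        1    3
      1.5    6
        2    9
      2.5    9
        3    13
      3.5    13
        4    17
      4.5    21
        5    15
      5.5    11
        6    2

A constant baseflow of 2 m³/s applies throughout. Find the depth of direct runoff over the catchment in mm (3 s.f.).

Direct runoff: 0.0, 0.0, 1.0, 4.0, 7.0, 7.0, 11.0, 11.0, 15.0, 19.0, 13.0, 9.0, 0.0 m³/s; ΣQ_DR = 97.00 m³/s.
V = ΣQ_DR · Δt = 97.00 × 1800 s = 1.746 × 10^5 m³.
Over A = 2.63 km², depth = V / A = 66.4 mm.

d ≈ 66.4 mm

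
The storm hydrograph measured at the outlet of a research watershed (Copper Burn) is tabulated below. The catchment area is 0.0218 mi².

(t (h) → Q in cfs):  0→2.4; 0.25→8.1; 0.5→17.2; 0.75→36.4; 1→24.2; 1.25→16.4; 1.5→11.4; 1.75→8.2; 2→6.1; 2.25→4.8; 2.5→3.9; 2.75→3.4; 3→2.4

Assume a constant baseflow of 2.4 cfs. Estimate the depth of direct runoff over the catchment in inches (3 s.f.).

d ≈ 2.02 in

Direct runoff: 0.0, 5.7, 14.8, 34.0, 21.8, 14.0, 9.0, 5.8, 3.7, 2.4, 1.5, 1.0, 0.0 cfs; ΣQ_DR = 113.7 cfs.
V = ΣQ_DR · Δt = 113.7 × 900 s = 1.023 × 10^5 ft³.
Over A = 0.0218 mi², depth = V / A = 2.02 in.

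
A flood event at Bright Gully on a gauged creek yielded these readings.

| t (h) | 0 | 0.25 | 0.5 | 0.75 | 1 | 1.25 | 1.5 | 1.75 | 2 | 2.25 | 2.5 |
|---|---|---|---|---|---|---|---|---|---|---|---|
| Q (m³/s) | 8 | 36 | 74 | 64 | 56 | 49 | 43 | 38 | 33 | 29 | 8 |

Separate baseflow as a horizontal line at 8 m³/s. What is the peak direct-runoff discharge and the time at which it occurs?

Q_p = 66.0 m³/s at t = 0.5 h

Subtracting baseflow gives direct-runoff ordinates: 0.0, 28.0, 66.0, 56.0, 48.0, 41.0, 35.0, 30.0, 25.0, 21.0, 0.0 m³/s.
The maximum is 66.0 m³/s, occurring at the reading for t = 0.5 h.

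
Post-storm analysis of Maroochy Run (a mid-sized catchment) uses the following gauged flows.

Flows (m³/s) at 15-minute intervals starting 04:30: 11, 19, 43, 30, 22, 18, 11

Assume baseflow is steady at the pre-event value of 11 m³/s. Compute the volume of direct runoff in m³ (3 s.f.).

Direct-runoff ordinates (Q − Q_b): 0.0, 8.0, 32.0, 19.0, 11.0, 7.0, 0.0 m³/s.
ΣQ_DR = 77.00 m³/s.
With Δt = 0.25 h = 900 s, V = ΣQ_DR · Δt = 77.00 × 900 = 69300 m³.

V ≈ 69300 m³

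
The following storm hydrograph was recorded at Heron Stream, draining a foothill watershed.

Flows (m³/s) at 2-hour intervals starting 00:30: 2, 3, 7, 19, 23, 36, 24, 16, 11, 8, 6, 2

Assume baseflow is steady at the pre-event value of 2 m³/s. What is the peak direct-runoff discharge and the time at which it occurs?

Subtracting baseflow gives direct-runoff ordinates: 0.0, 1.0, 5.0, 17.0, 21.0, 34.0, 22.0, 14.0, 9.0, 6.0, 4.0, 0.0 m³/s.
The maximum is 34.0 m³/s, occurring at the reading for t = 10:30.

Q_p = 34.0 m³/s at t = 10:30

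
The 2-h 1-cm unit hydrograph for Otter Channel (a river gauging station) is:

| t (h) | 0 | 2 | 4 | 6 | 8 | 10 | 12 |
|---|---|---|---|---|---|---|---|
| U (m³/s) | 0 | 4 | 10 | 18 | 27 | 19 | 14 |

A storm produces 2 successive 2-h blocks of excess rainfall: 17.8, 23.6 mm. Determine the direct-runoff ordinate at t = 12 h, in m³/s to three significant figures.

By discrete convolution, Q_j = Σ (P_i / 10 mm) · U_{j−i}.
At t = 12 h (j=6): Q = (17.8/10)·14 + (23.6/10)·19 = 69.8 m³/s.

Q ≈ 69.8 m³/s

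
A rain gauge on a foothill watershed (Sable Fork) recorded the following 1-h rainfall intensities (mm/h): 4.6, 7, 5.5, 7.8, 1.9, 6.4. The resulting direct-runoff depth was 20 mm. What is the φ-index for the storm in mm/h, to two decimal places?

φ ≈ 2.26 mm/h

Only the 5 blocks with intensity above φ contribute runoff: 4.6, 7, 5.5, 7.8, 6.4 mm/h.
Σ(I−φ)·Δt = d  ⇒  (4.6+7+5.5+7.8+6.4 − 5φ)·1 = 20
φ = (31.30 − 20/1) / 5 = 2.26 mm/h.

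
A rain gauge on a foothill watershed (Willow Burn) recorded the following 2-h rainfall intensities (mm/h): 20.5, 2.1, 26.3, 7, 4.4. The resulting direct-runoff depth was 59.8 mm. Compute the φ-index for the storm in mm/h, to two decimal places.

φ ≈ 8.45 mm/h

Only the 2 blocks with intensity above φ contribute runoff: 20.5, 26.3 mm/h.
Σ(I−φ)·Δt = d  ⇒  (20.5+26.3 − 2φ)·2 = 59.8
φ = (46.80 − 59.8/2) / 2 = 8.45 mm/h.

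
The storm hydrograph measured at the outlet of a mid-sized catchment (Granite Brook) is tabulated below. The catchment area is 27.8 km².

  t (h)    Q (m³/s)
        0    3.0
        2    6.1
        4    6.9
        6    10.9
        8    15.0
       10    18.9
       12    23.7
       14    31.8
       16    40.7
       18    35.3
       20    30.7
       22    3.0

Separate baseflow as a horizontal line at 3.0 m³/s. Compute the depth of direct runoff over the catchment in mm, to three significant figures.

d ≈ 49.2 mm

Direct runoff: 0.0, 3.1, 3.9, 7.9, 12.0, 15.9, 20.7, 28.8, 37.7, 32.3, 27.7, 0.0 m³/s; ΣQ_DR = 190.0 m³/s.
V = ΣQ_DR · Δt = 190.0 × 7200 s = 1.368 × 10^6 m³.
Over A = 27.8 km², depth = V / A = 49.2 mm.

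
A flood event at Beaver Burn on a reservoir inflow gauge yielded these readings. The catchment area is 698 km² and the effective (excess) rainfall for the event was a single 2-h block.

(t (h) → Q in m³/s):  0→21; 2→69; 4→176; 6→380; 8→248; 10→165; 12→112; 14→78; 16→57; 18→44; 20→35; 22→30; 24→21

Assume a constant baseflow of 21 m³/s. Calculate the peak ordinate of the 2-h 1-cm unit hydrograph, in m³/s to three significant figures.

U_p ≈ 299 m³/s

Direct runoff: 0.0, 48.0, 155.0, 359.0, 227.0, 144.0, 91.0, 57.0, 36.0, 23.0, 14.0, 9.0, 0.0 m³/s; ΣQ_DR = 1163 m³/s, peak = 359.0 m³/s.
Runoff depth d = ΣQ_DR·Δt / A = 1163 × 7200 / (698 km²) = 12.00 mm.
The 1-cm UH is the DRH scaled by (10 mm)/d, so U_p = 359.0 × 10/12.00 = 299 m³/s.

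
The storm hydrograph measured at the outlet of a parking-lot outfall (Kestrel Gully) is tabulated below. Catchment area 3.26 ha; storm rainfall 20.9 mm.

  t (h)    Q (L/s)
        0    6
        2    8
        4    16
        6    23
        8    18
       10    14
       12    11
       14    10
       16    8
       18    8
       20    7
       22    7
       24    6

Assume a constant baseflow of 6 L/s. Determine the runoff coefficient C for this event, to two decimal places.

C ≈ 0.68

ΣQ_DR = 64.00 L/s; V = ΣQ_DR·Δt = 4.608 × 10^5 L.
Runoff depth d = V / A = 14.13 mm.
C = d / P = 14.13 / 20.9 = 0.68.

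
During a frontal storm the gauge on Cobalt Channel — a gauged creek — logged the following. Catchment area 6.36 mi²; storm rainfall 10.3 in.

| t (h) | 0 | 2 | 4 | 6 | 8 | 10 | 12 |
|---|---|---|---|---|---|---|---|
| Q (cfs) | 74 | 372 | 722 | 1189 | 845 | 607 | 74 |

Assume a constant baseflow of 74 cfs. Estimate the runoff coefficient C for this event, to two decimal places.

ΣQ_DR = 3365 cfs; V = ΣQ_DR·Δt = 2.423 × 10^7 ft³.
Runoff depth d = V / A = 1.640 in.
C = d / P = 1.640 / 10.3 = 0.16.

C ≈ 0.16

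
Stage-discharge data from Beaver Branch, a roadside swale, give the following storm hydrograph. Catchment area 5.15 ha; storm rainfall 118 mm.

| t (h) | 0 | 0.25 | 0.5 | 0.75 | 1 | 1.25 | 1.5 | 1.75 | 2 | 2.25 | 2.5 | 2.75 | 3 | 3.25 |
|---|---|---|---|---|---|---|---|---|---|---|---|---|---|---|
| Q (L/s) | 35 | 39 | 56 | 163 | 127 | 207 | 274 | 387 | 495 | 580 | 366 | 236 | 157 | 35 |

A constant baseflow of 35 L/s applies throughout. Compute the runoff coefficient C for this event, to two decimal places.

ΣQ_DR = 2667 L/s; V = ΣQ_DR·Δt = 2.400 × 10^6 L.
Runoff depth d = V / A = 46.61 mm.
C = d / P = 46.61 / 118 = 0.39.

C ≈ 0.39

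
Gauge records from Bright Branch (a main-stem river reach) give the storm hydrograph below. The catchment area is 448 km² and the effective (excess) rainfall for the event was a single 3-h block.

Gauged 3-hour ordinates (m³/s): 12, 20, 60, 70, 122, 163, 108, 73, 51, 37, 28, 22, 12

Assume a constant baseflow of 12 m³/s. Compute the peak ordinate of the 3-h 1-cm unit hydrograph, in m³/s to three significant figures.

Direct runoff: 0.0, 8.0, 48.0, 58.0, 110.0, 151.0, 96.0, 61.0, 39.0, 25.0, 16.0, 10.0, 0.0 m³/s; ΣQ_DR = 622.0 m³/s, peak = 151.0 m³/s.
Runoff depth d = ΣQ_DR·Δt / A = 622.0 × 10800 / (448 km²) = 14.99 mm.
The 1-cm UH is the DRH scaled by (10 mm)/d, so U_p = 151.0 × 10/14.99 = 101 m³/s.

U_p ≈ 101 m³/s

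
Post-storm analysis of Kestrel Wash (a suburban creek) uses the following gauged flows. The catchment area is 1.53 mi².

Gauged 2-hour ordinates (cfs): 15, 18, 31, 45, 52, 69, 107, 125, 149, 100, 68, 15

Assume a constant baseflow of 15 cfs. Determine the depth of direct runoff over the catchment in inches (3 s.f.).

Direct runoff: 0.0, 3.0, 16.0, 30.0, 37.0, 54.0, 92.0, 110.0, 134.0, 85.0, 53.0, 0.0 cfs; ΣQ_DR = 614.0 cfs.
V = ΣQ_DR · Δt = 614.0 × 7200 s = 4.421 × 10^6 ft³.
Over A = 1.53 mi², depth = V / A = 1.24 in.

d ≈ 1.24 in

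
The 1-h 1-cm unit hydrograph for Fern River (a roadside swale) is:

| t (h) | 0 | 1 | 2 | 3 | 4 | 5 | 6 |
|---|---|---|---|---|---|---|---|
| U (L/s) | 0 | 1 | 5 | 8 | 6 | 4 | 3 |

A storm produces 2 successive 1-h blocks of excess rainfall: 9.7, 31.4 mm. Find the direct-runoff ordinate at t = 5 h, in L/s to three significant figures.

Q ≈ 22.7 L/s

By discrete convolution, Q_j = Σ (P_i / 10 mm) · U_{j−i}.
At t = 5 h (j=5): Q = (9.7/10)·4 + (31.4/10)·6 = 22.7 L/s.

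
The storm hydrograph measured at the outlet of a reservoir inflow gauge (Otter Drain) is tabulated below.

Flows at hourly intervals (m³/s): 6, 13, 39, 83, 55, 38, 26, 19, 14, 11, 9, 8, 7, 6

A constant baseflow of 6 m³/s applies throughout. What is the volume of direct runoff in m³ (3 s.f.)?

V ≈ 9.00 × 10^5 m³

Direct-runoff ordinates (Q − Q_b): 0.0, 7.0, 33.0, 77.0, 49.0, 32.0, 20.0, 13.0, 8.0, 5.0, 3.0, 2.0, 1.0, 0.0 m³/s.
ΣQ_DR = 250.0 m³/s.
With Δt = 1 h = 3600 s, V = ΣQ_DR · Δt = 250.0 × 3600 = 9.00 × 10^5 m³.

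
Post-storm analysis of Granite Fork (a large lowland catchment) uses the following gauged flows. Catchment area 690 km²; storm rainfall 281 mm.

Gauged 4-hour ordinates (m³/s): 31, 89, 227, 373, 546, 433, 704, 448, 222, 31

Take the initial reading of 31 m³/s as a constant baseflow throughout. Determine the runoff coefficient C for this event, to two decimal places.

ΣQ_DR = 2794 m³/s; V = ΣQ_DR·Δt = 4.023 × 10^7 m³.
Runoff depth d = V / A = 58.31 mm.
C = d / P = 58.31 / 281 = 0.21.

C ≈ 0.21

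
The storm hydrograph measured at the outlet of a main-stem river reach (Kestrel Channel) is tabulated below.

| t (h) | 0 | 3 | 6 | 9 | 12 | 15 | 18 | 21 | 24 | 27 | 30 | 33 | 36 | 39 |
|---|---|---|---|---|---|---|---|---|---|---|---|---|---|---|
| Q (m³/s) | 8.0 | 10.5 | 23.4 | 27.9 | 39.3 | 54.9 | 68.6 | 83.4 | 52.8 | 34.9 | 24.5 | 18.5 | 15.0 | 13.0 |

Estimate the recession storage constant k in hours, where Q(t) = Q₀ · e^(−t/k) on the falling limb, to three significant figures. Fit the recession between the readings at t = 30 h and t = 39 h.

On the falling limb, Q drops from 24.5 to 13.0 m³/s between t = 30 h and t = 39 h (Δt = 9 h).
k = −Δt / ln(Q₂/Q₁) = −9 / ln(13.0/24.5) = 14.2 h.

k ≈ 14.2 h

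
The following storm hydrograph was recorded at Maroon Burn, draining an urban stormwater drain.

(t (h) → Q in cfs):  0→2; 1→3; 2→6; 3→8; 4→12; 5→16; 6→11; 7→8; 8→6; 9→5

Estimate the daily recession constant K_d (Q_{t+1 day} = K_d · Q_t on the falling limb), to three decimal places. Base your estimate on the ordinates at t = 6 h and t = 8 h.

K_d ≈ 0.001

Between t = 6 h and t = 8 h the flow falls from 11 to 6 cfs over 2×1 h = 2 h.
Per-interval ratio K = (6/11)^(1/2) = 0.7385; K_d = K^(24/1) = 0.001.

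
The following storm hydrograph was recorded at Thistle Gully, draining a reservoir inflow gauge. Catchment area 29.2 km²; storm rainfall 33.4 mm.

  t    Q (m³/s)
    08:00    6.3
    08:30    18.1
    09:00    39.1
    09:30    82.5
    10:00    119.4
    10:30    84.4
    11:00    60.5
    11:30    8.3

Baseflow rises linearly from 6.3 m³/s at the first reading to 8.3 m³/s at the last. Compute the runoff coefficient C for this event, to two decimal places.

C ≈ 0.66

ΣQ_DR = 360.2 m³/s; V = ΣQ_DR·Δt = 6.484 × 10^5 m³.
Runoff depth d = V / A = 22.20 mm.
C = d / P = 22.20 / 33.4 = 0.66.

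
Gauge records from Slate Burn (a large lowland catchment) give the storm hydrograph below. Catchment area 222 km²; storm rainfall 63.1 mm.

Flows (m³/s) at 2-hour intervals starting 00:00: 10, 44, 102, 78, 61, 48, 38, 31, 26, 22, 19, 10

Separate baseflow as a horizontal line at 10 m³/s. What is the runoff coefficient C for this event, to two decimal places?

C ≈ 0.19

ΣQ_DR = 369.0 m³/s; V = ΣQ_DR·Δt = 2.657 × 10^6 m³.
Runoff depth d = V / A = 11.97 mm.
C = d / P = 11.97 / 63.1 = 0.19.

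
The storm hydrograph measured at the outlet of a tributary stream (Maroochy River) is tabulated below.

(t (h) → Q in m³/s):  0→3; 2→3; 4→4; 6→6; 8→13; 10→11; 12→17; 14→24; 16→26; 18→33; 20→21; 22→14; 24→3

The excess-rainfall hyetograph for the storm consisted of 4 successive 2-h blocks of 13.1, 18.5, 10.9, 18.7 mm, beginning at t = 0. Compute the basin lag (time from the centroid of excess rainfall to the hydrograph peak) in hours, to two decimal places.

t_L ≈ 13.85 h

Centroid of excess rainfall: t_c = Σ P_i·t̄_i / ΣP_i = 4.1503 h (block centres at 1, 3, 5, 7 h).
Hydrograph peak occurs at t = 18 h, so basin lag t_L = 18 − 4.1503 = 13.85 h.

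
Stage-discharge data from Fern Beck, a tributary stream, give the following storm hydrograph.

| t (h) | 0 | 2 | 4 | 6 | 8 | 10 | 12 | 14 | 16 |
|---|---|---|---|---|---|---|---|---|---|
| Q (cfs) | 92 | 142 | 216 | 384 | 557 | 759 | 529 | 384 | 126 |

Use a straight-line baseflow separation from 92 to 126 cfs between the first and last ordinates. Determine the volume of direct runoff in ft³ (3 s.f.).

V ≈ 1.59 × 10^7 ft³

Direct-runoff ordinates (Q − Q_b): 0.00, 45.75, 115.50, 279.25, 448.00, 645.75, 411.50, 262.25, 0.00 cfs.
ΣQ_DR = 2208 cfs.
With Δt = 2 h = 7200 s, V = ΣQ_DR · Δt = 2208 × 7200 = 1.59 × 10^7 ft³.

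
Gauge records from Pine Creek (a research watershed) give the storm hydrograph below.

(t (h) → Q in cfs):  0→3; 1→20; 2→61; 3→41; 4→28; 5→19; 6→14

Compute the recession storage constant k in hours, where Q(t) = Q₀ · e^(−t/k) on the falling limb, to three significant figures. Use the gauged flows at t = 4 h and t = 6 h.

k ≈ 2.89 h

On the falling limb, Q drops from 28 to 14 cfs between t = 4 h and t = 6 h (Δt = 2 h).
k = −Δt / ln(Q₂/Q₁) = −2 / ln(14/28) = 2.89 h.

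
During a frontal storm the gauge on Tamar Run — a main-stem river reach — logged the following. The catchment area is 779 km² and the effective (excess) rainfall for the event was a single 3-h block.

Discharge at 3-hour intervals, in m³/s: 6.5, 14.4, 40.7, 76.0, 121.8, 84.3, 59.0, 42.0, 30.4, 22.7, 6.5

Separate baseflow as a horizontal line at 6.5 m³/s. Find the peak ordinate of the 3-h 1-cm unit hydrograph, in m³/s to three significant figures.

U_p ≈ 192 m³/s

Direct runoff: 0.0, 7.9, 34.2, 69.5, 115.3, 77.8, 52.5, 35.5, 23.9, 16.2, 0.0 m³/s; ΣQ_DR = 432.8 m³/s, peak = 115.3 m³/s.
Runoff depth d = ΣQ_DR·Δt / A = 432.8 × 10800 / (779 km²) = 6.000 mm.
The 1-cm UH is the DRH scaled by (10 mm)/d, so U_p = 115.3 × 10/6.000 = 192 m³/s.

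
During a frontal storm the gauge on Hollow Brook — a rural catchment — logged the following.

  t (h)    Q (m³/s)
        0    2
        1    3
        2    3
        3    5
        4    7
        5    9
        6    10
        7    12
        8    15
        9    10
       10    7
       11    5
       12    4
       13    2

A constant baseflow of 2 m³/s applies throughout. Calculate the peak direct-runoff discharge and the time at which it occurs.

Subtracting baseflow gives direct-runoff ordinates: 0.0, 1.0, 1.0, 3.0, 5.0, 7.0, 8.0, 10.0, 13.0, 8.0, 5.0, 3.0, 2.0, 0.0 m³/s.
The maximum is 13.0 m³/s, occurring at the reading for t = 8 h.

Q_p = 13.0 m³/s at t = 8 h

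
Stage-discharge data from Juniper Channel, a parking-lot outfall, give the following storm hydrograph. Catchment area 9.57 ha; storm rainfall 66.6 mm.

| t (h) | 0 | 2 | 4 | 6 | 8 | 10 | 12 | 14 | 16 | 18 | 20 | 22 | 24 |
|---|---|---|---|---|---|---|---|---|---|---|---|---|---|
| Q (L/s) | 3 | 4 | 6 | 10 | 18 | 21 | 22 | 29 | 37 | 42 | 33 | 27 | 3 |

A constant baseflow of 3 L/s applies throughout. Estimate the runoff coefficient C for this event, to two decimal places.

C ≈ 0.24

ΣQ_DR = 216.0 L/s; V = ΣQ_DR·Δt = 1.555 × 10^6 L.
Runoff depth d = V / A = 16.25 mm.
C = d / P = 16.25 / 66.6 = 0.24.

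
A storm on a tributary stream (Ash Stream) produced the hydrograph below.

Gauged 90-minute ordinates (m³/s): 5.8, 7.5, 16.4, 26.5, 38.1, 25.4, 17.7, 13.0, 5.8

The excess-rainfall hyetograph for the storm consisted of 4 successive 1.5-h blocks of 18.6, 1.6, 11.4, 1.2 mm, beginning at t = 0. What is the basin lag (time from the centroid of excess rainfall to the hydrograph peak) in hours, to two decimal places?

Centroid of excess rainfall: t_c = Σ P_i·t̄_i / ΣP_i = 2.0305 h (block centres at 0.75, 2.25, 3.75, 5.25 h).
Hydrograph peak occurs at t = 6 h, so basin lag t_L = 6 − 2.0305 = 3.97 h.

t_L ≈ 3.97 h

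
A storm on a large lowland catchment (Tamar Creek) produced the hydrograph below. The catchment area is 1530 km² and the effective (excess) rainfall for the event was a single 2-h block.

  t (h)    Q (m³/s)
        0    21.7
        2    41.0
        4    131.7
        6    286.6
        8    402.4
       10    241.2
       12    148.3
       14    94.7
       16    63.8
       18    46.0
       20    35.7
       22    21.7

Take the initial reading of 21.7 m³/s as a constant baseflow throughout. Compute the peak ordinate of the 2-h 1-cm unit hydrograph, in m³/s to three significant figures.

U_p ≈ 635 m³/s

Direct runoff: 0.0, 19.3, 110.0, 264.9, 380.7, 219.5, 126.6, 73.0, 42.1, 24.3, 14.0, 0.0 m³/s; ΣQ_DR = 1274 m³/s, peak = 380.7 m³/s.
Runoff depth d = ΣQ_DR·Δt / A = 1274 × 7200 / (1530 km²) = 5.997 mm.
The 1-cm UH is the DRH scaled by (10 mm)/d, so U_p = 380.7 × 10/5.997 = 635 m³/s.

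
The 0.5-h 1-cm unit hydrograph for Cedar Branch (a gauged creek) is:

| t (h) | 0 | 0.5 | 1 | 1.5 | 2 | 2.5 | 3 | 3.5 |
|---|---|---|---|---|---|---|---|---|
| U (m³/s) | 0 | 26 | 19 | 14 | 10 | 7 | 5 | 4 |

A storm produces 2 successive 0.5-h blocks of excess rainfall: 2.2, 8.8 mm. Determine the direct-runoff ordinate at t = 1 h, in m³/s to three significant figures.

Q ≈ 27.1 m³/s

By discrete convolution, Q_j = Σ (P_i / 10 mm) · U_{j−i}.
At t = 1 h (j=2): Q = (2.2/10)·19 + (8.8/10)·26 = 27.1 m³/s.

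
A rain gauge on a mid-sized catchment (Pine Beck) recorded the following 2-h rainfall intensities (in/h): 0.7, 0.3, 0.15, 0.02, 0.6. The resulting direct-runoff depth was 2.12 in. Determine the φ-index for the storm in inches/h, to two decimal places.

Only the 3 blocks with intensity above φ contribute runoff: 0.7, 0.3, 0.6 in/h.
Σ(I−φ)·Δt = d  ⇒  (0.7+0.3+0.6 − 3φ)·2 = 2.12
φ = (1.600 − 2.12/2) / 3 = 0.18 in/h.

φ ≈ 0.18 in/h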